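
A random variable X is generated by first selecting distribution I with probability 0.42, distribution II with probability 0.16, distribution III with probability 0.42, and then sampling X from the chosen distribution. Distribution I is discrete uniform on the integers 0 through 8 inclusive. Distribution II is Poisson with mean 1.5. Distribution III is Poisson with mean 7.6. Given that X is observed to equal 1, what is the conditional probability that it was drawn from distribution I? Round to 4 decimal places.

0.4583

Likelihoods P(X=1 | ·): I: 0.111111; II: 0.334695; III: 0.00380343.
Posterior ∝ prior × likelihood. Numerator for I: 0.42·0.111111 = 0.0466667.
Normalizing constant: 0.42·0.111111 + 0.16·0.334695 + 0.42·0.00380343 = 0.101815.
P(I | observation) = 0.0466667 / 0.101815 = 0.458346.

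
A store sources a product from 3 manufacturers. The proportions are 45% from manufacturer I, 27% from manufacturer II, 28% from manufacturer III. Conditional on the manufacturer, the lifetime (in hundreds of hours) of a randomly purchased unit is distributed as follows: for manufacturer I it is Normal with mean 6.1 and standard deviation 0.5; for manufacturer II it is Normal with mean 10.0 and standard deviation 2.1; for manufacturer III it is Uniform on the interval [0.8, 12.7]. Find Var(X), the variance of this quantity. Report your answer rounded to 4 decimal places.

Per component, I: μ=6.1, E[X²]=37.46; II: μ=10, E[X²]=104.41; III: μ=6.75, E[X²]=57.3633.
E[X] = 0.45·6.1 + 0.27·10 + 0.28·6.75 = 7.335.
E[X²] = 0.45·37.46 + 0.27·104.41 + 0.28·57.3633 = 61.1094.
Var(X) = E[X²] − (E[X])² = 61.1094 − 53.8022 = 7.30721.

7.3072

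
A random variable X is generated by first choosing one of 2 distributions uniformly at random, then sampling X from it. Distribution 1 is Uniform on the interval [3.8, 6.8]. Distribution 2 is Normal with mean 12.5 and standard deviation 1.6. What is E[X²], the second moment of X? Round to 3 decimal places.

For each component E[X²] = Var + (mean)², giving 1: 28.84; 2: 158.81.
Overall E[X²] = 0.5·28.84 + 0.5·158.81 = 93.825.

93.825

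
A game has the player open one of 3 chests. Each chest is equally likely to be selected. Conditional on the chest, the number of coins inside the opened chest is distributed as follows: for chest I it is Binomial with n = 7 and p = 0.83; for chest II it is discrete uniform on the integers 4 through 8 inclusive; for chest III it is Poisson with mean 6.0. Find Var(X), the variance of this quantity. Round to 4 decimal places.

Per component, I: μ=5.81, E[X²]=34.7438; II: μ=6, E[X²]=38; III: μ=6, E[X²]=42.
E[X] = 0.333333·5.81 + 0.333333·6 + 0.333333·6 = 5.93667.
E[X²] = 0.333333·34.7438 + 0.333333·38 + 0.333333·42 = 38.2479.
Var(X) = E[X²] − (E[X])² = 38.2479 − 35.244 = 3.00392.

3.0039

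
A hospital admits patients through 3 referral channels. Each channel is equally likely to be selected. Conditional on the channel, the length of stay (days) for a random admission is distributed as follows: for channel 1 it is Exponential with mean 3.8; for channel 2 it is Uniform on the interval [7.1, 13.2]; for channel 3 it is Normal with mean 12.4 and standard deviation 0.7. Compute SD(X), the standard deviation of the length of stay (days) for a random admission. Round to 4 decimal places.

4.3899

Per component, 1: μ=3.8, E[X²]=28.88; 2: μ=10.15, E[X²]=106.123; 3: μ=12.4, E[X²]=154.25.
E[X] = 0.333333·3.8 + 0.333333·10.15 + 0.333333·12.4 = 8.78333.
E[X²] = 0.333333·28.88 + 0.333333·106.123 + 0.333333·154.25 = 96.4178.
Var(X) = E[X²] − (E[X])² = 96.4178 − 77.1469 = 19.2708.
SD(X) = √19.2708 = 4.38986.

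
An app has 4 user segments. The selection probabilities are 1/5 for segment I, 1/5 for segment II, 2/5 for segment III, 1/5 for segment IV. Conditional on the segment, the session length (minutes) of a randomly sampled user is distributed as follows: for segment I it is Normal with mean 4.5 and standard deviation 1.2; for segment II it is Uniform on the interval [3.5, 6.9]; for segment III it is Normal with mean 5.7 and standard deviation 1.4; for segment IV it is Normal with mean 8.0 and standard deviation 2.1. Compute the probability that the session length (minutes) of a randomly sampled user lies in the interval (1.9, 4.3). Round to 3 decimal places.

Conditional on each segment, P(1.9 < X < 4.3): I: 0.418686; II: 0.235294; III: 0.155334; IV: 0.037205.
By total probability, P(1.9 < X < 4.3) = 0.2·0.418686 + 0.2·0.235294 + 0.4·0.155334 + 0.2·0.037205 = 0.200371.

0.200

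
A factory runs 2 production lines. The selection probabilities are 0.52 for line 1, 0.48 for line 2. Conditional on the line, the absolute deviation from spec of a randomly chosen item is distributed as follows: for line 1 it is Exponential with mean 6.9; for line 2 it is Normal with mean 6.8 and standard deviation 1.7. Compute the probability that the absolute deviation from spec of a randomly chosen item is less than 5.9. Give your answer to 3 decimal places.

0.442

Conditional on each line, P(X < 5.9): 1: 0.574748; 2: 0.29826.
By total probability, P(X < 5.9) = 0.52·0.574748 + 0.48·0.29826 = 0.442034.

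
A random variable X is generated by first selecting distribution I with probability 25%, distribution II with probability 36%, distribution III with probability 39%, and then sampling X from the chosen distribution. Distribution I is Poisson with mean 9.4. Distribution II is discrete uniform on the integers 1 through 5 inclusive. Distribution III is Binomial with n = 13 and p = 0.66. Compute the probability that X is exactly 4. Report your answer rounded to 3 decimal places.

Conditional on each component, P(X = 4): I: 0.0269111; II: 0.2; III: 0.00823744.
By total probability, P(X = 4) = 0.25·0.0269111 + 0.36·0.2 + 0.39·0.00823744 = 0.0819404.

0.082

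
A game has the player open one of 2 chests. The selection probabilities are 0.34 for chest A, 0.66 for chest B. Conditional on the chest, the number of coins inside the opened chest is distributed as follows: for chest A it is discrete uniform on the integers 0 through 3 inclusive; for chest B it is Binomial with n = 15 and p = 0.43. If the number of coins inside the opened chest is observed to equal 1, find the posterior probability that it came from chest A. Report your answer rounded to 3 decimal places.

Likelihoods P(X=1 | ·): A: 0.25; B: 0.00246495.
Posterior ∝ prior × likelihood. Numerator for A: 0.34·0.25 = 0.085.
Normalizing constant: 0.34·0.25 + 0.66·0.00246495 = 0.0866269.
P(A | observation) = 0.085 / 0.0866269 = 0.98122.

0.981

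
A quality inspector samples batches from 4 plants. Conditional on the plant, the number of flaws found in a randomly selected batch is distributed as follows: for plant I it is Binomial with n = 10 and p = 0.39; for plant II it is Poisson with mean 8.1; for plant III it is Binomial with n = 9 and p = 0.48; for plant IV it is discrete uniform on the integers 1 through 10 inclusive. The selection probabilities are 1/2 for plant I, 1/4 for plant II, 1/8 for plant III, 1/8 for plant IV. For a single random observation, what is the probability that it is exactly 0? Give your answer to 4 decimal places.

Conditional on each plant, P(X = 0): I: 0.00713343; II: 0.000303539; III: 0.00277991; IV: 0.
By total probability, P(X = 0) = 0.5·0.00713343 + 0.25·0.000303539 + 0.125·0.00277991 + 0.125·0 = 0.00399009.

0.0040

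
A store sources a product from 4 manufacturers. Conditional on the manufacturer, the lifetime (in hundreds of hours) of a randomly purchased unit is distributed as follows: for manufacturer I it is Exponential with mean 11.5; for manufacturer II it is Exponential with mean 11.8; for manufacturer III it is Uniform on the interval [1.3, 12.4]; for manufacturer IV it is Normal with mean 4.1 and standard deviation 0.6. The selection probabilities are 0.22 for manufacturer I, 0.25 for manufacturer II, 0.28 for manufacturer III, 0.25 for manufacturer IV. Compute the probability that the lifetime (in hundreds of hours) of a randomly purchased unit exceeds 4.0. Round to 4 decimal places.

0.6869

Conditional on each manufacturer, P(X > 4.0): I: 0.706222; II: 0.712495; III: 0.756757; IV: 0.566184.
By total probability, P(X > 4.0) = 0.22·0.706222 + 0.25·0.712495 + 0.28·0.756757 + 0.25·0.566184 = 0.68693.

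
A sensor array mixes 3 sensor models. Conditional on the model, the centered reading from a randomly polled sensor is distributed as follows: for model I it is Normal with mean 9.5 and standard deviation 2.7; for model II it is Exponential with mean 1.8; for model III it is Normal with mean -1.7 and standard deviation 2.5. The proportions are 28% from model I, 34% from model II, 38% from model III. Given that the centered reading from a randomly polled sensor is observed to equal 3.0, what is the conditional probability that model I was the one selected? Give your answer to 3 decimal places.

0.047

Likelihoods f(3.0 | ·): I: 0.0081479; II: 0.104931; III: 0.0272574.
Posterior ∝ prior × likelihood. Numerator for I: 0.28·0.0081479 = 0.00228141.
Normalizing constant: 0.28·0.0081479 + 0.34·0.104931 + 0.38·0.0272574 = 0.0483157.
P(I | observation) = 0.00228141 / 0.0483157 = 0.0472188.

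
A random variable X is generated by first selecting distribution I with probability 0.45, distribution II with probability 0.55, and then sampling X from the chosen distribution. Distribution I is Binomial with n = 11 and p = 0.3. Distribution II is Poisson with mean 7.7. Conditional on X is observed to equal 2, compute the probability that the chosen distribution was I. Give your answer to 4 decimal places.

0.9241

Likelihoods P(X=2 | ·): I: 0.19975; II: 0.0134241.
Posterior ∝ prior × likelihood. Numerator for I: 0.45·0.19975 = 0.0898877.
Normalizing constant: 0.45·0.19975 + 0.55·0.0134241 = 0.0972709.
P(I | observation) = 0.0898877 / 0.0972709 = 0.924096.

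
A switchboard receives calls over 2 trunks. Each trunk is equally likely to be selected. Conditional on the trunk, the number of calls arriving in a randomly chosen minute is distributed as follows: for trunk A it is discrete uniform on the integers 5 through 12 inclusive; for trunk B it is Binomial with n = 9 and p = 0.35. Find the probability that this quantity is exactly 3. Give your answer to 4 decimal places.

Conditional on each trunk, P(X = 3): A: 0; B: 0.271621.
By total probability, P(X = 3) = 0.5·0 + 0.5·0.271621 = 0.135811.

0.1358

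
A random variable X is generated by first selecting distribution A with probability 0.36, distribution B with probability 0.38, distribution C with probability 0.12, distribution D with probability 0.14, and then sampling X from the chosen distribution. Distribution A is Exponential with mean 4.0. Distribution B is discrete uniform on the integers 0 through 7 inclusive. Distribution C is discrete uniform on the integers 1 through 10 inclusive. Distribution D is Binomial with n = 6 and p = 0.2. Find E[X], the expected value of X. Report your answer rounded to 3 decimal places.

3.598

Component means — A: 4; B: 3.5; C: 5.5; D: 1.2.
E[X] = 0.36·4 + 0.38·3.5 + 0.12·5.5 + 0.14·1.2 = 3.598.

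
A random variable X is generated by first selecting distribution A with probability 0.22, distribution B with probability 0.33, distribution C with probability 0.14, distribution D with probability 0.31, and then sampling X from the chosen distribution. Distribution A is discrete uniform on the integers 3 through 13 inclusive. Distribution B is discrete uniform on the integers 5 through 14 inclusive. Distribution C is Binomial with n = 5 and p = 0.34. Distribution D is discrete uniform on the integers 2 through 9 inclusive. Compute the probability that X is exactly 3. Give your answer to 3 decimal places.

0.083

Conditional on each component, P(X = 3): A: 0.0909091; B: 0; C: 0.171208; D: 0.125.
By total probability, P(X = 3) = 0.22·0.0909091 + 0.33·0 + 0.14·0.171208 + 0.31·0.125 = 0.0827192.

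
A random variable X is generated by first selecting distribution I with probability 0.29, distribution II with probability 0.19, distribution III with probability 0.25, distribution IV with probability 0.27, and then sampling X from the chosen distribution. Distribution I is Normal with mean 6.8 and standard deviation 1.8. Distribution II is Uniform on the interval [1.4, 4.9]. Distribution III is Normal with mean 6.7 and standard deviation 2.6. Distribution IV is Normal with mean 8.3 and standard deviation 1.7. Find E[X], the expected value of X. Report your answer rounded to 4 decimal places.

Component means — I: 6.8; II: 3.15; III: 6.7; IV: 8.3.
E[X] = 0.29·6.8 + 0.19·3.15 + 0.25·6.7 + 0.27·8.3 = 6.4865.

6.4865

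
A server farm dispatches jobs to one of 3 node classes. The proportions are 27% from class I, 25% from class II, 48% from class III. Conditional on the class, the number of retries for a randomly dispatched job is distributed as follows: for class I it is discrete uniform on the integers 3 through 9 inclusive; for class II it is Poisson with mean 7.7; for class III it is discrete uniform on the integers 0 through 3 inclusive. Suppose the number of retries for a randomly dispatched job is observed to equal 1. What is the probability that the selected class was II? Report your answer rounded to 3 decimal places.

Likelihoods P(X=1 | ·): I: 0; II: 0.00348677; III: 0.25.
Posterior ∝ prior × likelihood. Numerator for II: 0.25·0.00348677 = 0.000871692.
Normalizing constant: 0.27·0 + 0.25·0.00348677 + 0.48·0.25 = 0.120872.
P(II | observation) = 0.000871692 / 0.120872 = 0.00721172.

0.007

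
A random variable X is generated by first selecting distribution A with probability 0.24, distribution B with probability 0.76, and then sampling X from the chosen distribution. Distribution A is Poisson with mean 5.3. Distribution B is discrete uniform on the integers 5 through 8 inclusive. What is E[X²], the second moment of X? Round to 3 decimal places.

41.074

For each component E[X²] = Var + (mean)², giving A: 33.39; B: 43.5.
Overall E[X²] = 0.24·33.39 + 0.76·43.5 = 41.0736.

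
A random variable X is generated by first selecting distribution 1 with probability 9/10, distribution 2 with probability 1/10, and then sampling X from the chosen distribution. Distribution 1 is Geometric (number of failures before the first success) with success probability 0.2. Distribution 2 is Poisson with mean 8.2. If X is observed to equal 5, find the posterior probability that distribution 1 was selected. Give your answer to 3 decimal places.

Likelihoods P(X=5 | ·): 1: 0.065536; 2: 0.0848542.
Posterior ∝ prior × likelihood. Numerator for 1: 0.9·0.065536 = 0.0589824.
Normalizing constant: 0.9·0.065536 + 0.1·0.0848542 = 0.0674678.
P(1 | observation) = 0.0589824 / 0.0674678 = 0.87423.

0.874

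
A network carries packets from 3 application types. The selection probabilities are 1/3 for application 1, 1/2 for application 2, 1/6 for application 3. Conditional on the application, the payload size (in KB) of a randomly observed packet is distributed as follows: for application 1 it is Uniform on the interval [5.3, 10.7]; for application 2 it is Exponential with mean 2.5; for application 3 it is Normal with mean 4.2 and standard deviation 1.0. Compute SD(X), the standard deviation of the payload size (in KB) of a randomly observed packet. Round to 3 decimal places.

3.192

Per component, 1: μ=8, E[X²]=66.43; 2: μ=2.5, E[X²]=12.5; 3: μ=4.2, E[X²]=18.64.
E[X] = 0.333333·8 + 0.5·2.5 + 0.166667·4.2 = 4.61667.
E[X²] = 0.333333·66.43 + 0.5·12.5 + 0.166667·18.64 = 31.5.
Var(X) = E[X²] − (E[X])² = 31.5 − 21.3136 = 10.1864.
SD(X) = √10.1864 = 3.19161.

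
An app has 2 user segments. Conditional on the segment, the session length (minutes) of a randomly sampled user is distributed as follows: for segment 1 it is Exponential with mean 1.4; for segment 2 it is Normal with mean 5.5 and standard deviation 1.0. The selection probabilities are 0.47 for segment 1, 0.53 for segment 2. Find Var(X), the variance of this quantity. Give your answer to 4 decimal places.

Per component, 1: μ=1.4, E[X²]=3.92; 2: μ=5.5, E[X²]=31.25.
E[X] = 0.47·1.4 + 0.53·5.5 = 3.573.
E[X²] = 0.47·3.92 + 0.53·31.25 = 18.4049.
Var(X) = E[X²] − (E[X])² = 18.4049 − 12.7663 = 5.63857.

5.6386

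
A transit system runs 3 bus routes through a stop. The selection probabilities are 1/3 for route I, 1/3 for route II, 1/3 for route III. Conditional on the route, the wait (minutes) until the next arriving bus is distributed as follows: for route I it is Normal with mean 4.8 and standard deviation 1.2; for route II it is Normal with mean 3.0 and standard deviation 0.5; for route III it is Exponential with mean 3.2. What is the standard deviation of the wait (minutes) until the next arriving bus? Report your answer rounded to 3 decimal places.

2.151

Per component, I: μ=4.8, E[X²]=24.48; II: μ=3, E[X²]=9.25; III: μ=3.2, E[X²]=20.48.
E[X] = 0.333333·4.8 + 0.333333·3 + 0.333333·3.2 = 3.66667.
E[X²] = 0.333333·24.48 + 0.333333·9.25 + 0.333333·20.48 = 18.07.
Var(X) = E[X²] − (E[X])² = 18.07 − 13.4444 = 4.62556.
SD(X) = √4.62556 = 2.15071.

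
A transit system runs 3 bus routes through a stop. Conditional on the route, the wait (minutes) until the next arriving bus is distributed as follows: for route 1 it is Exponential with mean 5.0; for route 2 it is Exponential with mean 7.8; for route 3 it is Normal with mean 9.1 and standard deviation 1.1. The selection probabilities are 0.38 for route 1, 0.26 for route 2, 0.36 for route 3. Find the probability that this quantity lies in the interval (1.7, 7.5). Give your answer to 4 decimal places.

0.3216

Conditional on each route, P(1.7 < X < 7.5): 1: 0.48864; 2: 0.421862; 3: 0.0728976.
By total probability, P(1.7 < X < 7.5) = 0.38·0.48864 + 0.26·0.421862 + 0.36·0.0728976 = 0.321611.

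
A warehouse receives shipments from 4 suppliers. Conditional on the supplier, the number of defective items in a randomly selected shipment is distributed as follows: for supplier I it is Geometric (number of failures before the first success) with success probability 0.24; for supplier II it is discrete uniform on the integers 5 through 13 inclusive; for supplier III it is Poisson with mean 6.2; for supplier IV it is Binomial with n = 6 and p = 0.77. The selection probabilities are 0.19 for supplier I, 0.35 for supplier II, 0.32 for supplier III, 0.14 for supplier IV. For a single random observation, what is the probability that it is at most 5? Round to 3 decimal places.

Conditional on each supplier, P(X ≤ 5): I: 0.8073; II: 0.111111; III: 0.414113; IV: 0.791578.
By total probability, P(X ≤ 5) = 0.19·0.8073 + 0.35·0.111111 + 0.32·0.414113 + 0.14·0.791578 = 0.435613.

0.436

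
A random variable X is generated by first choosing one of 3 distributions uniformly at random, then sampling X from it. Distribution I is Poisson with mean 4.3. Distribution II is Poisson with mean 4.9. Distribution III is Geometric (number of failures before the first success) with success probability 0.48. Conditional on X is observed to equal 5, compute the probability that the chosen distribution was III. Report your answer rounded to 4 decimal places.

0.0507

Likelihoods P(X=5 | ·): I: 0.166224; II: 0.17529; III: 0.0182498.
Posterior ∝ prior × likelihood. Numerator for III: 0.333333·0.0182498 = 0.00608326.
Normalizing constant: 0.333333·0.166224 + 0.333333·0.17529 + 0.333333·0.0182498 = 0.119921.
P(III | observation) = 0.00608326 / 0.119921 = 0.0507272.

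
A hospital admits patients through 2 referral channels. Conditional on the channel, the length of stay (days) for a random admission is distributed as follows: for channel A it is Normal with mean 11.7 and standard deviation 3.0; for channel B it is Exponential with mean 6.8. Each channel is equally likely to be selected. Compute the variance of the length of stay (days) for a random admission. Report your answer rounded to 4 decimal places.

Per component, A: μ=11.7, E[X²]=145.89; B: μ=6.8, E[X²]=92.48.
E[X] = 0.5·11.7 + 0.5·6.8 = 9.25.
E[X²] = 0.5·145.89 + 0.5·92.48 = 119.185.
Var(X) = E[X²] − (E[X])² = 119.185 − 85.5625 = 33.6225.

33.6225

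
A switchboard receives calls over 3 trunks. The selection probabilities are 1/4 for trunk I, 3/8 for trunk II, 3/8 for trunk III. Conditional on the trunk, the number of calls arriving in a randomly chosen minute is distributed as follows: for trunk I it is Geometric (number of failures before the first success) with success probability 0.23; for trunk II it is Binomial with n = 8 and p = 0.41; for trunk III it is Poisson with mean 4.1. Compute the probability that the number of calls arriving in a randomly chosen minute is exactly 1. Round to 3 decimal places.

Conditional on each trunk, P(X = 1): I: 0.1771; II: 0.0816278; III: 0.067948.
By total probability, P(X = 1) = 0.25·0.1771 + 0.375·0.0816278 + 0.375·0.067948 = 0.100366.

0.100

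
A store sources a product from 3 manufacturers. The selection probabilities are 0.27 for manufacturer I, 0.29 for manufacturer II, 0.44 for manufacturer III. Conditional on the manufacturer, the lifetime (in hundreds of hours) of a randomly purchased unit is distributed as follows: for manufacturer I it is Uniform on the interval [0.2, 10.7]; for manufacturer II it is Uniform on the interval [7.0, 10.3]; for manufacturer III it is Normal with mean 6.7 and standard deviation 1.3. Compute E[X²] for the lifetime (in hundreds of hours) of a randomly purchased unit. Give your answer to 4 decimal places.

52.9572

For each component E[X²] = Var + (mean)², giving I: 38.89; II: 75.73; III: 46.58.
Overall E[X²] = 0.27·38.89 + 0.29·75.73 + 0.44·46.58 = 52.9572.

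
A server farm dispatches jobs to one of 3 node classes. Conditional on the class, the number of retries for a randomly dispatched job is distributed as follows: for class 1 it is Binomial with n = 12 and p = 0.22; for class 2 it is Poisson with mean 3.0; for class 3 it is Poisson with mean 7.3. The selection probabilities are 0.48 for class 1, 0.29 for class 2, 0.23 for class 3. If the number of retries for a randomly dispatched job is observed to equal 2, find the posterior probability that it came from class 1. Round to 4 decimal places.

0.6490

Likelihoods P(X=2 | ·): 1: 0.266278; 2: 0.224042; 3: 0.0179997.
Posterior ∝ prior × likelihood. Numerator for 1: 0.48·0.266278 = 0.127813.
Normalizing constant: 0.48·0.266278 + 0.29·0.224042 + 0.23·0.0179997 = 0.196926.
P(1 | observation) = 0.127813 / 0.196926 = 0.649045.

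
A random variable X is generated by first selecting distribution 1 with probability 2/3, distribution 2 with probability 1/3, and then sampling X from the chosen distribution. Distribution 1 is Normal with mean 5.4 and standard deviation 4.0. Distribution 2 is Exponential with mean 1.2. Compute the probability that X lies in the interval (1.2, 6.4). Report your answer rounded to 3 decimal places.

0.422

Conditional on each component, P(1.2 < X < 6.4): 1: 0.451847; 2: 0.363051.
By total probability, P(1.2 < X < 6.4) = 0.666667·0.451847 + 0.333333·0.363051 = 0.422249.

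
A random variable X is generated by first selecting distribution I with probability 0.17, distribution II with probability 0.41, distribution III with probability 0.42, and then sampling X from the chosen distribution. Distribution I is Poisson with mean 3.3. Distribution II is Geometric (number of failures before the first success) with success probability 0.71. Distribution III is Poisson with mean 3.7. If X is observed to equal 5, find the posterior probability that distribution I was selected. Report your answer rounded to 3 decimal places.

0.252

Likelihoods P(X=5 | ·): I: 0.120286; II: 0.00145629; III: 0.142869.
Posterior ∝ prior × likelihood. Numerator for I: 0.17·0.120286 = 0.0204487.
Normalizing constant: 0.17·0.120286 + 0.41·0.00145629 + 0.42·0.142869 = 0.0810507.
P(I | observation) = 0.0204487 / 0.0810507 = 0.252295.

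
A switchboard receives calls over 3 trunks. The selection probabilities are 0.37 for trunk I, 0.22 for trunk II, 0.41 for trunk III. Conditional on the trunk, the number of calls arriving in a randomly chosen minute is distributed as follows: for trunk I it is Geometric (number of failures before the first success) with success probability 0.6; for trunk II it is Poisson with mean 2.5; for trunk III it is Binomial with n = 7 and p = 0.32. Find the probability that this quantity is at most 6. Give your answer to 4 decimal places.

0.9961

Conditional on each trunk, P(X ≤ 6): I: 0.998362; II: 0.985813; III: 0.999656.
By total probability, P(X ≤ 6) = 0.37·0.998362 + 0.22·0.985813 + 0.41·0.999656 = 0.996132.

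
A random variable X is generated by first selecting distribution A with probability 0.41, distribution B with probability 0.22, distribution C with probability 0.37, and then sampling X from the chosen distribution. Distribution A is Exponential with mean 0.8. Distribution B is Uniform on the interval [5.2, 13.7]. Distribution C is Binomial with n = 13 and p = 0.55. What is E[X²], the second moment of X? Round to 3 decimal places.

For each component E[X²] = Var + (mean)², giving A: 1.28; B: 95.3233; C: 54.34.
Overall E[X²] = 0.41·1.28 + 0.22·95.3233 + 0.37·54.34 = 41.6017.

41.602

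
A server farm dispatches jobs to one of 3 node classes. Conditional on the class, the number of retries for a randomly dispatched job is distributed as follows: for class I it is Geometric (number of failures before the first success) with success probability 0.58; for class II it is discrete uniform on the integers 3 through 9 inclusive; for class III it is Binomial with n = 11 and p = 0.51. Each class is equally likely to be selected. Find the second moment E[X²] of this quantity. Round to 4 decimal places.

25.3313

For each component E[X²] = Var + (mean)², giving I: 1.77289; II: 40; III: 34.221.
Overall E[X²] = 0.333333·1.77289 + 0.333333·40 + 0.333333·34.221 = 25.3313.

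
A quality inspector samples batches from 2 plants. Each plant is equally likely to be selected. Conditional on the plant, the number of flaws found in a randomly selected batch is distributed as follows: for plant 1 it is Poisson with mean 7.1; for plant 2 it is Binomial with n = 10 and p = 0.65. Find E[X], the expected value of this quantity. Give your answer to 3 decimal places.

Component means — 1: 7.1; 2: 6.5.
E[X] = 0.5·7.1 + 0.5·6.5 = 6.8.

6.800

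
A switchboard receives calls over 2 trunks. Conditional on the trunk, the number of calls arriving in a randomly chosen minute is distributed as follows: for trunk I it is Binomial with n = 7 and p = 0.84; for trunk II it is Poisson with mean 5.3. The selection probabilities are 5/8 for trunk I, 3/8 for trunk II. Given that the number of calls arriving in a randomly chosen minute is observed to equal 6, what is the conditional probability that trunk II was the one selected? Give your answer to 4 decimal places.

Likelihoods P(X=6 | ·): I: 0.393454; II: 0.15366.
Posterior ∝ prior × likelihood. Numerator for II: 0.375·0.15366 = 0.0576227.
Normalizing constant: 0.625·0.393454 + 0.375·0.15366 = 0.303531.
P(II | observation) = 0.0576227 / 0.303531 = 0.189841.

0.1898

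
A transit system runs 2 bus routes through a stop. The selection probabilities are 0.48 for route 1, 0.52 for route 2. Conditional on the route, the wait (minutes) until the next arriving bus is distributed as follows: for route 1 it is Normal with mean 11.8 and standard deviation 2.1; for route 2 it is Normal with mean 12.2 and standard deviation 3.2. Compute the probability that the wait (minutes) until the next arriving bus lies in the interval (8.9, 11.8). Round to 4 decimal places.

0.3554

Conditional on each route, P(8.9 < X < 11.8): 1: 0.416353; 2: 0.29905.
By total probability, P(8.9 < X < 11.8) = 0.48·0.416353 + 0.52·0.29905 = 0.355356.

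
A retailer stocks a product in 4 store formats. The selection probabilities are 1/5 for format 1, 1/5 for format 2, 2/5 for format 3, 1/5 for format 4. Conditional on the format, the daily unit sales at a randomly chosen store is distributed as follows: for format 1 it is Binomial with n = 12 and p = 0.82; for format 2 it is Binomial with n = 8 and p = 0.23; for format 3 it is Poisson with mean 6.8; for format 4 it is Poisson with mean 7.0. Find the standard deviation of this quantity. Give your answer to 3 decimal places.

3.379

Per component, 1: μ=9.84, E[X²]=98.5968; 2: μ=1.84, E[X²]=4.8024; 3: μ=6.8, E[X²]=53.04; 4: μ=7, E[X²]=56.
E[X] = 0.2·9.84 + 0.2·1.84 + 0.4·6.8 + 0.2·7 = 6.456.
E[X²] = 0.2·98.5968 + 0.2·4.8024 + 0.4·53.04 + 0.2·56 = 53.0958.
Var(X) = E[X²] − (E[X])² = 53.0958 − 41.6799 = 11.4159.
SD(X) = √11.4159 = 3.37874.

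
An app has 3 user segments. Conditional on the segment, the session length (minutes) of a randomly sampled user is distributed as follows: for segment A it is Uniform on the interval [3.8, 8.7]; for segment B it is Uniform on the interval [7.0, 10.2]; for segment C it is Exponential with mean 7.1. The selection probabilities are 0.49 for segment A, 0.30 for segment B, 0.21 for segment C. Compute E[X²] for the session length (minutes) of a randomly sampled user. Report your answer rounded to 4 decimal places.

63.7372

For each component E[X²] = Var + (mean)², giving A: 41.0633; B: 74.8133; C: 100.82.
Overall E[X²] = 0.49·41.0633 + 0.3·74.8133 + 0.21·100.82 = 63.7372.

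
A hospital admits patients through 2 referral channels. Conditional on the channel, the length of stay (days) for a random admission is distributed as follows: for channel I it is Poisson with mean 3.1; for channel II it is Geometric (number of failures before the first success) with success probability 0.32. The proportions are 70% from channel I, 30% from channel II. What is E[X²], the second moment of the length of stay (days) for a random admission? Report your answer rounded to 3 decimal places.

For each component E[X²] = Var + (mean)², giving I: 12.71; II: 11.1562.
Overall E[X²] = 0.7·12.71 + 0.3·11.1562 = 12.2439.

12.244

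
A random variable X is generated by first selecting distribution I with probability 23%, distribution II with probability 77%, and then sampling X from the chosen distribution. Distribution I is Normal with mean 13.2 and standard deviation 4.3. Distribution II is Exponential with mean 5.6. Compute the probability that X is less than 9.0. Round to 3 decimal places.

0.653

Conditional on each component, P(X < 9.0): I: 0.164348; II: 0.79954.
By total probability, P(X < 9.0) = 0.23·0.164348 + 0.77·0.79954 = 0.653446.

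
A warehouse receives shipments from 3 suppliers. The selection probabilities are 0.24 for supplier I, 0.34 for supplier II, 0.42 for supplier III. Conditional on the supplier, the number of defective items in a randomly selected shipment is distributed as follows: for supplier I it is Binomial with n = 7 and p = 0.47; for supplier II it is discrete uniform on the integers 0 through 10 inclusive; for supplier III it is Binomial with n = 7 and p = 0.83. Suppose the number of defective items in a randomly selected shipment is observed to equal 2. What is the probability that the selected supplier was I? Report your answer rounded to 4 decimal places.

Likelihoods P(X=2 | ·): I: 0.193997; II: 0.0909091; III: 0.00205409.
Posterior ∝ prior × likelihood. Numerator for I: 0.24·0.193997 = 0.0465592.
Normalizing constant: 0.24·0.193997 + 0.34·0.0909091 + 0.42·0.00205409 = 0.078331.
P(I | observation) = 0.0465592 / 0.078331 = 0.59439.

0.5944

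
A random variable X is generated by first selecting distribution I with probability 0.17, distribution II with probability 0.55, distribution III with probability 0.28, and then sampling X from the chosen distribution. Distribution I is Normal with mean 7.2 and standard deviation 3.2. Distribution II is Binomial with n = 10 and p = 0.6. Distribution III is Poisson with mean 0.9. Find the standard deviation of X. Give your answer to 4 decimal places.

Per component, I: μ=7.2, E[X²]=62.08; II: μ=6, E[X²]=38.4; III: μ=0.9, E[X²]=1.71.
E[X] = 0.17·7.2 + 0.55·6 + 0.28·0.9 = 4.776.
E[X²] = 0.17·62.08 + 0.55·38.4 + 0.28·1.71 = 32.1524.
Var(X) = E[X²] − (E[X])² = 32.1524 − 22.8102 = 9.34222.
SD(X) = √9.34222 = 3.05651.

3.0565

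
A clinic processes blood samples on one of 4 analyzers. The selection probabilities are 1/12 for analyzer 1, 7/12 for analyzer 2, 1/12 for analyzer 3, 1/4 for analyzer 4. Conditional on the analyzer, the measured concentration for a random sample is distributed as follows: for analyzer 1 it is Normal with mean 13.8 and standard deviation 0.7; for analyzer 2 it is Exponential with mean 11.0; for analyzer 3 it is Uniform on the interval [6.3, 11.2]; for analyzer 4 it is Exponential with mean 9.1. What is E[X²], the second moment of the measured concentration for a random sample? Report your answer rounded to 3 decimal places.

For each component E[X²] = Var + (mean)², giving 1: 190.93; 2: 242; 3: 78.5633; 4: 165.62.
Overall E[X²] = 0.0833333·190.93 + 0.583333·242 + 0.0833333·78.5633 + 0.25·165.62 = 205.029.

205.029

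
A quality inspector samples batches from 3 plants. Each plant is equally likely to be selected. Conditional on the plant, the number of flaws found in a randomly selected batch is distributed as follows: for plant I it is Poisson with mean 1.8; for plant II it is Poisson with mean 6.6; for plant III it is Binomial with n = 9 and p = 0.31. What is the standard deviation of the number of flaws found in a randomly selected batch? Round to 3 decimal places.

Per component, I: μ=1.8, E[X²]=5.04; II: μ=6.6, E[X²]=50.16; III: μ=2.79, E[X²]=9.7092.
E[X] = 0.333333·1.8 + 0.333333·6.6 + 0.333333·2.79 = 3.73.
E[X²] = 0.333333·5.04 + 0.333333·50.16 + 0.333333·9.7092 = 21.6364.
Var(X) = E[X²] − (E[X])² = 21.6364 − 13.9129 = 7.7235.
SD(X) = √7.7235 = 2.77912.

2.779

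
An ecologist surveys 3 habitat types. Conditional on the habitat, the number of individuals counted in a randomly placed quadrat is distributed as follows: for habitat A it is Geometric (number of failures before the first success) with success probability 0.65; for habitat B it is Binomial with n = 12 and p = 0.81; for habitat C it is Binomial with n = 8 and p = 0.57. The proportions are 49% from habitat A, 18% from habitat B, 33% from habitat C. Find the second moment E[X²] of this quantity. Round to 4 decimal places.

For each component E[X²] = Var + (mean)², giving A: 1.11834; B: 96.3252; C: 22.7544.
Overall E[X²] = 0.49·1.11834 + 0.18·96.3252 + 0.33·22.7544 = 25.3955.

25.3955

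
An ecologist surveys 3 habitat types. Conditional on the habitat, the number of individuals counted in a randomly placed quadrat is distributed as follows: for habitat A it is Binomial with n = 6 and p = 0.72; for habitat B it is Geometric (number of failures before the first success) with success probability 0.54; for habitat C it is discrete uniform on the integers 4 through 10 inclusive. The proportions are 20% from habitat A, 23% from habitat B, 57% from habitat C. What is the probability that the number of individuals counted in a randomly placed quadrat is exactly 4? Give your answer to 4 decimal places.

Conditional on each habitat, P(X = 4): A: 0.316037; B: 0.0241783; C: 0.142857.
By total probability, P(X = 4) = 0.2·0.316037 + 0.23·0.0241783 + 0.57·0.142857 = 0.150197.

0.1502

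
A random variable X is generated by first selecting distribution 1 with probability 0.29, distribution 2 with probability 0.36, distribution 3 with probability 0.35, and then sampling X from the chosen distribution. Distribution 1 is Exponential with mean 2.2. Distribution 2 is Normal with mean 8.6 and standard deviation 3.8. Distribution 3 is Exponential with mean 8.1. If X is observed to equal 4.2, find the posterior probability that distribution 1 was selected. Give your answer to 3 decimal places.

Likelihoods f(4.2 | ·): 1: 0.0673705; 2: 0.0537023; 3: 0.0735064.
Posterior ∝ prior × likelihood. Numerator for 1: 0.29·0.0673705 = 0.0195374.
Normalizing constant: 0.29·0.0673705 + 0.36·0.0537023 + 0.35·0.0735064 = 0.0645975.
P(1 | observation) = 0.0195374 / 0.0645975 = 0.302449.

0.302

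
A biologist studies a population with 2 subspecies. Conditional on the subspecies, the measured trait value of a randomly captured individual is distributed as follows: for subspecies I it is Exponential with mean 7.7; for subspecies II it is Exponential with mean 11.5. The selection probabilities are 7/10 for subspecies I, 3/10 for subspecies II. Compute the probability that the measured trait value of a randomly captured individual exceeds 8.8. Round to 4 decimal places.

0.3628

Conditional on each subspecies, P(X > 8.8): I: 0.318907; II: 0.465233.
By total probability, P(X > 8.8) = 0.7·0.318907 + 0.3·0.465233 = 0.362804.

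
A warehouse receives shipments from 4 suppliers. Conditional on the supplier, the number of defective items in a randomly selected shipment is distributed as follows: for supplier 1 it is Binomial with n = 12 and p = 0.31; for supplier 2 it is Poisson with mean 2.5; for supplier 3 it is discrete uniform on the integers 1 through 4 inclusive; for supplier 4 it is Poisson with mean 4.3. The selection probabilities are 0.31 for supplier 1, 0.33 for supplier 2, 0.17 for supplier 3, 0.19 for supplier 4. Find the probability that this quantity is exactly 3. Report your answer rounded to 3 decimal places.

0.219

Conditional on each supplier, P(X = 3): 1: 0.232354; 2: 0.213763; 3: 0.25; 4: 0.179799.
By total probability, P(X = 3) = 0.31·0.232354 + 0.33·0.213763 + 0.17·0.25 + 0.19·0.179799 = 0.219233.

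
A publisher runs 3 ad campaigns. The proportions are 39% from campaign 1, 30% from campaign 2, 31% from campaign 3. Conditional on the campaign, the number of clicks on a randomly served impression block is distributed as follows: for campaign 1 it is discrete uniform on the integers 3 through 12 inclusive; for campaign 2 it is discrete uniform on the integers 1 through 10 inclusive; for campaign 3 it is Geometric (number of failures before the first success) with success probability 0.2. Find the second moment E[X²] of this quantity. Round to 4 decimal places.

47.8650

For each component E[X²] = Var + (mean)², giving 1: 64.5; 2: 38.5; 3: 36.
Overall E[X²] = 0.39·64.5 + 0.3·38.5 + 0.31·36 = 47.865.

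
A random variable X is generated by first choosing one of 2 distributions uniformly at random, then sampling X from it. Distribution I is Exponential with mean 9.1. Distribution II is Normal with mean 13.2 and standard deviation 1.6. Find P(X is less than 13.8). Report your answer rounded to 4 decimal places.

0.7133

Conditional on each component, P(X < 13.8): I: 0.780518; II: 0.64617.
By total probability, P(X < 13.8) = 0.5·0.780518 + 0.5·0.64617 = 0.713344.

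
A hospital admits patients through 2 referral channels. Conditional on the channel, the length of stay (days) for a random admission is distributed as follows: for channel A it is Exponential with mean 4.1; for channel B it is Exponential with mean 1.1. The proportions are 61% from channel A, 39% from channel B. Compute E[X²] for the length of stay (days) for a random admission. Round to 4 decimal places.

For each component E[X²] = Var + (mean)², giving A: 33.62; B: 2.42.
Overall E[X²] = 0.61·33.62 + 0.39·2.42 = 21.452.

21.4520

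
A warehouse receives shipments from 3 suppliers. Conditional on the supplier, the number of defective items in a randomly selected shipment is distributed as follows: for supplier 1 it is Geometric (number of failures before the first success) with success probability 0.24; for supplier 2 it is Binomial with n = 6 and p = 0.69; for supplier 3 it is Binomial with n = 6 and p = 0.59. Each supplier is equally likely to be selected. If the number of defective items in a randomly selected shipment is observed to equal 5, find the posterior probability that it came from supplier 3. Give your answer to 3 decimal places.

0.333

Likelihoods P(X=5 | ·): 1: 0.0608526; 2: 0.29091; 3: 0.175871.
Posterior ∝ prior × likelihood. Numerator for 3: 0.333333·0.175871 = 0.0586238.
Normalizing constant: 0.333333·0.0608526 + 0.333333·0.29091 + 0.333333·0.175871 = 0.175878.
P(3 | observation) = 0.0586238 / 0.175878 = 0.333321.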